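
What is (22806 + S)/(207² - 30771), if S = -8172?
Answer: 813/671 ≈ 1.2116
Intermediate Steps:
(22806 + S)/(207² - 30771) = (22806 - 8172)/(207² - 30771) = 14634/(42849 - 30771) = 14634/12078 = 14634*(1/12078) = 813/671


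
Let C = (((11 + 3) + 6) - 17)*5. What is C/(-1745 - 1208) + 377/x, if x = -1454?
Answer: -1135091/4293662 ≈ -0.26436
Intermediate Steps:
C = 15 (C = ((14 + 6) - 17)*5 = (20 - 17)*5 = 3*5 = 15)
C/(-1745 - 1208) + 377/x = 15/(-1745 - 1208) + 377/(-1454) = 15/(-2953) + 377*(-1/1454) = 15*(-1/2953) - 377/1454 = -15/2953 - 377/1454 = -1135091/4293662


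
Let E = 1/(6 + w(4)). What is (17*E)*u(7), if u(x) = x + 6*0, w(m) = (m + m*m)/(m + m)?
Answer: 14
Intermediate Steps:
w(m) = (m + m²)/(2*m) (w(m) = (m + m²)/((2*m)) = (m + m²)*(1/(2*m)) = (m + m²)/(2*m))
u(x) = x (u(x) = x + 0 = x)
E = 2/17 (E = 1/(6 + (½ + (½)*4)) = 1/(6 + (½ + 2)) = 1/(6 + 5/2) = 1/(17/2) = 2/17 ≈ 0.11765)
(17*E)*u(7) = (17*(2/17))*7 = 2*7 = 14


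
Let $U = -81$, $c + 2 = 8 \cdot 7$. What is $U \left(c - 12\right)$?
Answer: $-3402$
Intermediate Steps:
$c = 54$ ($c = -2 + 8 \cdot 7 = -2 + 56 = 54$)
$U \left(c - 12\right) = - 81 \left(54 - 12\right) = \left(-81\right) 42 = -3402$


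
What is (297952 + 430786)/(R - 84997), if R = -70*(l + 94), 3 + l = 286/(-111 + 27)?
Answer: -1093107/136693 ≈ -7.9968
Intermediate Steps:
l = -269/42 (l = -3 + 286/(-111 + 27) = -3 + 286/(-84) = -3 + 286*(-1/84) = -3 - 143/42 = -269/42 ≈ -6.4048)
R = -18395/3 (R = -70*(-269/42 + 94) = -70*3679/42 = -18395/3 ≈ -6131.7)
(297952 + 430786)/(R - 84997) = (297952 + 430786)/(-18395/3 - 84997) = 728738/(-273386/3) = 728738*(-3/273386) = -1093107/136693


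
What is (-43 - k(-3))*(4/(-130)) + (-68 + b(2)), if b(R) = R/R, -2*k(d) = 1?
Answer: -854/13 ≈ -65.692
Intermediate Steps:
k(d) = -1/2 (k(d) = -1/2*1 = -1/2)
b(R) = 1
(-43 - k(-3))*(4/(-130)) + (-68 + b(2)) = (-43 - 1*(-1/2))*(4/(-130)) + (-68 + 1) = (-43 + 1/2)*(4*(-1/130)) - 67 = -85/2*(-2/65) - 67 = 17/13 - 67 = -854/13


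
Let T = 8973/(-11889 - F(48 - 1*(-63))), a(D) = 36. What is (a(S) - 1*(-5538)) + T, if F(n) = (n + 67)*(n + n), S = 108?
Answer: 95507499/17135 ≈ 5573.8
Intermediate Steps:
F(n) = 2*n*(67 + n) (F(n) = (67 + n)*(2*n) = 2*n*(67 + n))
T = -2991/17135 (T = 8973/(-11889 - 2*(48 - 1*(-63))*(67 + (48 - 1*(-63)))) = 8973/(-11889 - 2*(48 + 63)*(67 + (48 + 63))) = 8973/(-11889 - 2*111*(67 + 111)) = 8973/(-11889 - 2*111*178) = 8973/(-11889 - 1*39516) = 8973/(-11889 - 39516) = 8973/(-51405) = 8973*(-1/51405) = -2991/17135 ≈ -0.17456)
(a(S) - 1*(-5538)) + T = (36 - 1*(-5538)) - 2991/17135 = (36 + 5538) - 2991/17135 = 5574 - 2991/17135 = 95507499/17135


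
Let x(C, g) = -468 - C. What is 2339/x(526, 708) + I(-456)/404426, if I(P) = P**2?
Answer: -369632015/200999722 ≈ -1.8390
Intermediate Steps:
2339/x(526, 708) + I(-456)/404426 = 2339/(-468 - 1*526) + (-456)**2/404426 = 2339/(-468 - 526) + 207936*(1/404426) = 2339/(-994) + 103968/202213 = 2339*(-1/994) + 103968/202213 = -2339/994 + 103968/202213 = -369632015/200999722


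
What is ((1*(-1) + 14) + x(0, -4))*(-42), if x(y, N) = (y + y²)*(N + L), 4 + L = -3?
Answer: -546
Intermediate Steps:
L = -7 (L = -4 - 3 = -7)
x(y, N) = (-7 + N)*(y + y²) (x(y, N) = (y + y²)*(N - 7) = (y + y²)*(-7 + N) = (-7 + N)*(y + y²))
((1*(-1) + 14) + x(0, -4))*(-42) = ((1*(-1) + 14) + 0*(-7 - 4 - 7*0 - 4*0))*(-42) = ((-1 + 14) + 0*(-7 - 4 + 0 + 0))*(-42) = (13 + 0*(-11))*(-42) = (13 + 0)*(-42) = 13*(-42) = -546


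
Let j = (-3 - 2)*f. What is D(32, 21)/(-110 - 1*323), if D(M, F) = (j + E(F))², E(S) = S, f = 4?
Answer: -1/433 ≈ -0.0023095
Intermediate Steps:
j = -20 (j = (-3 - 2)*4 = -5*4 = -20)
D(M, F) = (-20 + F)²
D(32, 21)/(-110 - 1*323) = (-20 + 21)²/(-110 - 1*323) = 1²/(-110 - 323) = 1/(-433) = 1*(-1/433) = -1/433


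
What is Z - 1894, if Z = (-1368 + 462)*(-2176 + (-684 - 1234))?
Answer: 3707270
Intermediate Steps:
Z = 3709164 (Z = -906*(-2176 - 1918) = -906*(-4094) = 3709164)
Z - 1894 = 3709164 - 1894 = 3707270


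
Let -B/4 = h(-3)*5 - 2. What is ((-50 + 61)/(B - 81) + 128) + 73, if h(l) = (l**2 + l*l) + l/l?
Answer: 91042/453 ≈ 200.98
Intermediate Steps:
h(l) = 1 + 2*l**2 (h(l) = (l**2 + l**2) + 1 = 2*l**2 + 1 = 1 + 2*l**2)
B = -372 (B = -4*((1 + 2*(-3)**2)*5 - 2) = -4*((1 + 2*9)*5 - 2) = -4*((1 + 18)*5 - 2) = -4*(19*5 - 2) = -4*(95 - 2) = -4*93 = -372)
((-50 + 61)/(B - 81) + 128) + 73 = ((-50 + 61)/(-372 - 81) + 128) + 73 = (11/(-453) + 128) + 73 = (11*(-1/453) + 128) + 73 = (-11/453 + 128) + 73 = 57973/453 + 73 = 91042/453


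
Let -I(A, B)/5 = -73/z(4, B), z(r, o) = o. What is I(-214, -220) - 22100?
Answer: -972473/44 ≈ -22102.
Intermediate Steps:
I(A, B) = 365/B (I(A, B) = -(-365)/B = 365/B)
I(-214, -220) - 22100 = 365/(-220) - 22100 = 365*(-1/220) - 22100 = -73/44 - 22100 = -972473/44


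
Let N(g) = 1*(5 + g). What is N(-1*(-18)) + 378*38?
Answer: 14387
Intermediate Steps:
N(g) = 5 + g
N(-1*(-18)) + 378*38 = (5 - 1*(-18)) + 378*38 = (5 + 18) + 14364 = 23 + 14364 = 14387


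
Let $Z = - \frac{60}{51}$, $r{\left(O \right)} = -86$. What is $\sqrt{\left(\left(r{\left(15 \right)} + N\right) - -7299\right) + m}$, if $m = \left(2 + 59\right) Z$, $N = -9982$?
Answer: $\frac{i \sqrt{820981}}{17} \approx 53.299 i$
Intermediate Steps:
$Z = - \frac{20}{17}$ ($Z = \left(-60\right) \frac{1}{51} = - \frac{20}{17} \approx -1.1765$)
$m = - \frac{1220}{17}$ ($m = \left(2 + 59\right) \left(- \frac{20}{17}\right) = 61 \left(- \frac{20}{17}\right) = - \frac{1220}{17} \approx -71.765$)
$\sqrt{\left(\left(r{\left(15 \right)} + N\right) - -7299\right) + m} = \sqrt{\left(\left(-86 - 9982\right) - -7299\right) - \frac{1220}{17}} = \sqrt{\left(-10068 + 7299\right) - \frac{1220}{17}} = \sqrt{-2769 - \frac{1220}{17}} = \sqrt{- \frac{48293}{17}} = \frac{i \sqrt{820981}}{17}$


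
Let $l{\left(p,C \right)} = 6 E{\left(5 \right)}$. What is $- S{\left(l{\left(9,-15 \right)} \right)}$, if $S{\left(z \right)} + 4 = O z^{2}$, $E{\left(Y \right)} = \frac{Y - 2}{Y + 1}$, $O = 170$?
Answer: $-1526$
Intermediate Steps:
$E{\left(Y \right)} = \frac{-2 + Y}{1 + Y}$
$l{\left(p,C \right)} = 3$ ($l{\left(p,C \right)} = 6 \frac{-2 + 5}{1 + 5} = 6 \cdot \frac{1}{6} \cdot 3 = 6 \cdot \frac{1}{2} = 3$)
$S{\left(z \right)} = -4 + 170 z^{2}$
$- S{\left(l{\left(9,-15 \right)} \right)} = - (-4 + 170 \cdot 3^{2}) = - (-4 + 170 \cdot 9) = - (-4 + 1530) = \left(-1\right) 1526 = -1526$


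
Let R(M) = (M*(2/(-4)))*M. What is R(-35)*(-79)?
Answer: 96775/2 ≈ 48388.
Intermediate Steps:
R(M) = -M**2/2 (R(M) = (M*(2*(-1/4)))*M = (M*(-1/2))*M = (-M/2)*M = -M**2/2)
R(-35)*(-79) = -1/2*(-35)**2*(-79) = -1/2*1225*(-79) = -1225/2*(-79) = 96775/2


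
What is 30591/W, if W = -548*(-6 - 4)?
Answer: 30591/5480 ≈ 5.5823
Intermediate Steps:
W = 5480 (W = -548*(-10) = 5480)
30591/W = 30591/5480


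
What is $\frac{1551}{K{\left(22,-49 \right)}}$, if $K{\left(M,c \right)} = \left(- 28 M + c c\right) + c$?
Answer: $\frac{1551}{1736} \approx 0.89343$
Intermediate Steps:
$K{\left(M,c \right)} = c + c^{2} - 28 M$ ($K{\left(M,c \right)} = \left(- 28 M + c^{2}\right) + c = \left(c^{2} - 28 M\right) + c = c + c^{2} - 28 M$)
$\frac{1551}{K{\left(22,-49 \right)}} = \frac{1551}{-49 + \left(-49\right)^{2} - 616} = \frac{1551}{-49 + 2401 - 616} = \frac{1551}{1736}$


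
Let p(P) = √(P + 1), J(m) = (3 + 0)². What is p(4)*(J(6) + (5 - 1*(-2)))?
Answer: 16*√5 ≈ 35.777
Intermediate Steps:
J(m) = 9 (J(m) = 3² = 9)
p(P) = √(1 + P)
p(4)*(J(6) + (5 - 1*(-2))) = √(1 + 4)*(9 + (5 - 1*(-2))) = √5*(9 + (5 + 2)) = √5*(9 + 7) = √5*16 = 16*√5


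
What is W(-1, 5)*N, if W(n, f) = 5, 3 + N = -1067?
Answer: -5350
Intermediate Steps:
N = -1070 (N = -3 - 1067 = -1070)
W(-1, 5)*N = 5*(-1070) = -5350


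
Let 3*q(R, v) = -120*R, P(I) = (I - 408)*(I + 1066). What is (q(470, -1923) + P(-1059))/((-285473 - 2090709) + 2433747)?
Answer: -29069/57565 ≈ -0.50498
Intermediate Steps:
P(I) = (-408 + I)*(1066 + I)
q(R, v) = -40*R (q(R, v) = (-120*R)/3 = -40*R)
(q(470, -1923) + P(-1059))/((-285473 - 2090709) + 2433747) = (-40*470 + (-434928 + (-1059)**2 + 658*(-1059)))/((-285473 - 2090709) + 2433747) = (-18800 + (-434928 + 1121481 - 696822))/(-2376182 + 2433747) = (-18800 - 10269)/57565 = -29069*1/57565 = -29069/57565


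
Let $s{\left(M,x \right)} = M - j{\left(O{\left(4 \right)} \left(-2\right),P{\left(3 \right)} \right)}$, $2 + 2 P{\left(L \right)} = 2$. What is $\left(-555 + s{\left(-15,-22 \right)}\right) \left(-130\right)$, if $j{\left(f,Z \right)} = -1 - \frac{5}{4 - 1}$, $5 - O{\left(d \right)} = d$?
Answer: $\frac{221260}{3} \approx 73753.0$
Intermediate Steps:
$O{\left(d \right)} = 5 - d$
$P{\left(L \right)} = 0$ ($P{\left(L \right)} = -1 + \frac{1}{2} \cdot 2 = -1 + 1 = 0$)
$j{\left(f,Z \right)} = - \frac{8}{3}$ ($j{\left(f,Z \right)} = -1 - \frac{5}{3} = - \frac{8}{3}$)
$s{\left(M,x \right)} = \frac{8}{3} + M$ ($s{\left(M,x \right)} = M - - \frac{8}{3} = M + \frac{8}{3} = \frac{8}{3} + M$)
$\left(-555 + s{\left(-15,-22 \right)}\right) \left(-130\right) = \left(-555 + \left(\frac{8}{3} - 15\right)\right) \left(-130\right) = \left(-555 - \frac{37}{3}\right) \left(-130\right) = \left(- \frac{1702}{3}\right) \left(-130\right) = \frac{221260}{3}$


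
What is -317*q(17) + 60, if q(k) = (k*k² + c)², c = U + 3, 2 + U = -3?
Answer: -7645380897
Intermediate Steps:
U = -5 (U = -2 - 3 = -5)
c = -2 (c = -5 + 3 = -2)
q(k) = (-2 + k³)² (q(k) = (k*k² - 2)² = (k³ - 2)² = (-2 + k³)²)
-317*q(17) + 60 = -317*(-2 + 17³)² + 60 = -317*(-2 + 4913)² + 60 = -317*4911² + 60 = -317*24117921 + 60 = -7645380957 + 60 = -7645380897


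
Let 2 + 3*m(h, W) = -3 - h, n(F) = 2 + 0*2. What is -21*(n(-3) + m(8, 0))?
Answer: 49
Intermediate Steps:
n(F) = 2 (n(F) = 2 + 0 = 2)
m(h, W) = -5/3 - h/3 (m(h, W) = -⅔ + (-3 - h)/3 = -⅔ + (-1 - h/3) = -5/3 - h/3)
-21*(n(-3) + m(8, 0)) = -21*(2 + (-5/3 - ⅓*8)) = -21*(2 + (-5/3 - 8/3)) = -21*(2 - 13/3) = -21*(-7/3) = 49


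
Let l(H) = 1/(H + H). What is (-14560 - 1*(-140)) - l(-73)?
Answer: -2105319/146 ≈ -14420.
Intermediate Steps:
l(H) = 1/(2*H)
(-14560 - 1*(-140)) - l(-73) = (-14560 - 1*(-140)) - 1/(2*(-73)) = (-14560 + 140) - (-1)/(2*73) = -14420 - 1*(-1/146) = -14420 + 1/146 = -2105319/146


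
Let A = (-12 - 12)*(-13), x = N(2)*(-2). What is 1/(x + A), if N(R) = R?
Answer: 1/308 ≈ 0.0032468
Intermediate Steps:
x = -4 (x = 2*(-2) = -4)
A = 312 (A = -24*(-13) = 312)
1/(x + A) = 1/(-4 + 312) = 1/308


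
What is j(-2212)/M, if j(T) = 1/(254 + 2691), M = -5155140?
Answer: -1/15181887300 ≈ -6.5868e-11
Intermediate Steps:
j(T) = 1/2945
j(-2212)/M = (1/2945)/(-5155140) = (1/2945)*(-1/5155140) = -1/15181887300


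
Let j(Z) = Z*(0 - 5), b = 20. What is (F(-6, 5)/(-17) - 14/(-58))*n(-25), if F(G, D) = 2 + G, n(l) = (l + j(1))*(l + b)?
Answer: 35250/493 ≈ 71.501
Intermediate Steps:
j(Z) = -5*Z (j(Z) = Z*(-5) = -5*Z)
n(l) = (-5 + l)*(20 + l) (n(l) = (l - 5*1)*(l + 20) = (l - 5)*(20 + l) = (-5 + l)*(20 + l))
(F(-6, 5)/(-17) - 14/(-58))*n(-25) = ((2 - 6)/(-17) - 14/(-58))*(-100 + (-25)² + 15*(-25)) = (-4*(-1/17) - 14*(-1/58))*(-100 + 625 - 375) = (4/17 + 7/29)*150 = (235/493)*150 = 35250/493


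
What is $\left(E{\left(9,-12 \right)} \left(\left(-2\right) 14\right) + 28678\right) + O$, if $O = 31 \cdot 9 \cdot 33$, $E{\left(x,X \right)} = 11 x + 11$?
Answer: $34805$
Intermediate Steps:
$E{\left(x,X \right)} = 11 + 11 x$
$O = 9207$ ($O = 279 \cdot 33 = 9207$)
$\left(E{\left(9,-12 \right)} \left(\left(-2\right) 14\right) + 28678\right) + O = \left(\left(11 + 11 \cdot 9\right) \left(\left(-2\right) 14\right) + 28678\right) + 9207 = \left(\left(11 + 99\right) \left(-28\right) + 28678\right) + 9207 = \left(110 \left(-28\right) + 28678\right) + 9207 = \left(-3080 + 28678\right) + 9207 = 25598 + 9207 = 34805$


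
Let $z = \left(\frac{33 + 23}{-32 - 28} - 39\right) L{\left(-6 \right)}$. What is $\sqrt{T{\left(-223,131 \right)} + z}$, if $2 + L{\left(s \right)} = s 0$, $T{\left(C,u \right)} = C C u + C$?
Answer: $\frac{\sqrt{1465730070}}{15} \approx 2552.3$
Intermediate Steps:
$T{\left(C,u \right)} = C + u C^{2}$ ($T{\left(C,u \right)} = C^{2} u + C = u C^{2} + C = C + u C^{2}$)
$L{\left(s \right)} = -2$ ($L{\left(s \right)} = -2 + s 0 = -2 + 0 = -2$)
$z = \frac{1198}{15}$ ($z = \left(\frac{33 + 23}{-32 - 28} - 39\right) \left(-2\right) = \left(\frac{56}{-60} - 39\right) \left(-2\right) = \left(56 \left(- \frac{1}{60}\right) - 39\right) \left(-2\right) = \left(- \frac{14}{15} - 39\right) \left(-2\right) = \left(- \frac{599}{15}\right) \left(-2\right) = \frac{1198}{15} \approx 79.867$)
$\sqrt{T{\left(-223,131 \right)} + z} = \sqrt{- 223 \left(1 - 29213\right) + \frac{1198}{15}} = \sqrt{\left(-223\right) \left(-29212\right) + \frac{1198}{15}} = \sqrt{6514276 + \frac{1198}{15}} = \sqrt{\frac{97715338}{15}} = \frac{\sqrt{1465730070}}{15}$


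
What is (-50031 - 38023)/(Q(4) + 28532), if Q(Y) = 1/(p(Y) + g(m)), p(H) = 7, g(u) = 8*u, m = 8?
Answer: -6251834/2025773 ≈ -3.0861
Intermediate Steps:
Q(Y) = 1/71 (Q(Y) = 1/(7 + 8*8) = 1/(7 + 64) = 1/71)
(-50031 - 38023)/(Q(4) + 28532) = (-50031 - 38023)/(1/71 + 28532) = -88054/2025773/71 = -88054*71/2025773 = -6251834/2025773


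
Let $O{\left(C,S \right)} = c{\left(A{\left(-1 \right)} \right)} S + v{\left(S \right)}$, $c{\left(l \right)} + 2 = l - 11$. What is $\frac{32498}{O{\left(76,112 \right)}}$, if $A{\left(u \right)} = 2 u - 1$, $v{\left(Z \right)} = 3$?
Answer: $- \frac{32498}{1789} \approx -18.165$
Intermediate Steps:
$A{\left(u \right)} = -1 + 2 u$
$c{\left(l \right)} = -13 + l$ ($c{\left(l \right)} = -2 + \left(l - 11\right) = -2 + \left(-11 + l\right) = -13 + l$)
$O{\left(C,S \right)} = 3 - 16 S$ ($O{\left(C,S \right)} = \left(-13 + \left(-1 + 2 \left(-1\right)\right)\right) S + 3 = \left(-13 - 3\right) S + 3 = - 16 S + 3 = 3 - 16 S$)
$\frac{32498}{O{\left(76,112 \right)}} = \frac{32498}{3 - 1792} = \frac{32498}{-1789} = 32498 \left(- \frac{1}{1789}\right) = - \frac{32498}{1789}$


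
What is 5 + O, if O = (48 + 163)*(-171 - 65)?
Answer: -49791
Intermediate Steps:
O = -49796 (O = 211*(-236) = -49796)
5 + O = 5 - 49796 = -49791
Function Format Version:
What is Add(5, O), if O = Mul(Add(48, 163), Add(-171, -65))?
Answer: -49791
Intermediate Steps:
O = -49796 (O = Mul(211, -236) = -49796)
Add(5, O) = Add(5, -49796) = -49791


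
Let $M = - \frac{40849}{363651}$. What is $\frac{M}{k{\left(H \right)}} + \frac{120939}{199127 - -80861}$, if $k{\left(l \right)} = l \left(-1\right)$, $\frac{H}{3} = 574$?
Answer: $\frac{37872144131735}{87665225837868} \approx 0.43201$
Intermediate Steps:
$H = 1722$ ($H = 3 \cdot 574 = 1722$)
$M = - \frac{40849}{363651}$ ($M = \left(-40849\right) \frac{1}{363651} = - \frac{40849}{363651} \approx -0.11233$)
$k{\left(l \right)} = - l$
$\frac{M}{k{\left(H \right)}} + \frac{120939}{199127 - -80861} = - \frac{40849}{363651 \left(\left(-1\right) 1722\right)} + \frac{120939}{199127 - -80861} = - \frac{40849}{363651 \left(-1722\right)} + \frac{120939}{199127 + 80861} = \left(- \frac{40849}{363651}\right) \left(- \frac{1}{1722}\right) + \frac{120939}{279988} = \frac{40849}{626207022} + 120939 \cdot \frac{1}{279988} = \frac{40849}{626207022} + \frac{120939}{279988} = \frac{37872144131735}{87665225837868}$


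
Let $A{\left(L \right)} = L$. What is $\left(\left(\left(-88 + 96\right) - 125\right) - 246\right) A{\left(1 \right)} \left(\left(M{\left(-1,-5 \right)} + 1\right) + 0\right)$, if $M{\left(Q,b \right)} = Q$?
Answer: $0$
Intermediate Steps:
$\left(\left(\left(-88 + 96\right) - 125\right) - 246\right) A{\left(1 \right)} \left(\left(M{\left(-1,-5 \right)} + 1\right) + 0\right) = \left(\left(\left(-88 + 96\right) - 125\right) - 246\right) 1 \left(\left(-1 + 1\right) + 0\right) = \left(\left(8 - 125\right) - 246\right) 1 \left(0 + 0\right) = \left(-117 - 246\right) 1 \cdot 0 = \left(-363\right) 0 = 0$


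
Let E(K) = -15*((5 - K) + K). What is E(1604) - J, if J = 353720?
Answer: -353795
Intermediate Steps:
E(K) = -75 (E(K) = -15*5 = -75)
E(1604) - J = -75 - 1*353720 = -75 - 353720 = -353795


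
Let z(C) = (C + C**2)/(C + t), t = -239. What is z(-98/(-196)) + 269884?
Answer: 85823111/318 ≈ 2.6988e+5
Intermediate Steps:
z(C) = (C + C**2)/(-239 + C) (z(C) = (C + C**2)/(C - 239) = (C + C**2)/(-239 + C))
z(-98/(-196)) + 269884 = (-98/(-196))*(1 - 98/(-196))/(-239 - 98/(-196)) + 269884 = (-98*(-1/196))*(1 - 98*(-1/196))/(-239 - 98*(-1/196)) + 269884 = (1 + 1/2)/(2*(-239 + 1/2)) + 269884 = (1/2)*(3/2)/(-477/2) + 269884 = (1/2)*(-2/477)*(3/2) + 269884 = -1/318 + 269884 = 85823111/318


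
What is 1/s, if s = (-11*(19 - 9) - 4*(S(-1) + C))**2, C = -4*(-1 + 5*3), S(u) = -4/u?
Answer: 1/9604 ≈ 0.00010412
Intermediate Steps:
C = -56 (C = -4*(-1 + 15) = -4*14 = -56)
s = 9604 (s = (-11*(19 - 9) - 4*(-4/(-1) - 56))**2 = (-11*10 - 4*(-4*(-1) - 56))**2 = (-110 - 4*(4 - 56))**2 = (-110 - 4*(-52))**2 = (-110 + 208)**2 = 98**2 = 9604)
1/s = 1/9604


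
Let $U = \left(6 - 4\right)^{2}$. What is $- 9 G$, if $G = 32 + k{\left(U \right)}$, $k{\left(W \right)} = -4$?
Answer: $-252$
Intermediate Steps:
$U = 4$ ($U = 2^{2} = 4$)
$G = 28$ ($G = 32 - 4 = 28$)
$- 9 G = \left(-9\right) 28 = -252$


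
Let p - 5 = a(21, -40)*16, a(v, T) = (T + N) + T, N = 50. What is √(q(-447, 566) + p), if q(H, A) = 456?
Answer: I*√19 ≈ 4.3589*I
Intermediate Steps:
a(v, T) = 50 + 2*T (a(v, T) = (T + 50) + T = (50 + T) + T = 50 + 2*T)
p = -475 (p = 5 + (50 + 2*(-40))*16 = 5 + (50 - 80)*16 = 5 - 30*16 = 5 - 480 = -475)
√(q(-447, 566) + p) = √(456 - 475) = √(-19) = I*√19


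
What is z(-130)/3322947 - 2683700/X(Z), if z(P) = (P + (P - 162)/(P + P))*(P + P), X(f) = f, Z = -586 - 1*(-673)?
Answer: -990865549856/32121821 ≈ -30847.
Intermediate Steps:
Z = 87 (Z = -586 + 673 = 87)
z(P) = 2*P*(P + (-162 + P)/(2*P)) (z(P) = (P + (-162 + P)/((2*P)))*(2*P) = (P + (-162 + P)*(1/(2*P)))*(2*P) = (P + (-162 + P)/(2*P))*(2*P) = 2*P*(P + (-162 + P)/(2*P)))
z(-130)/3322947 - 2683700/X(Z) = (-162 - 130 + 2*(-130)**2)/3322947 - 2683700/87 = (-162 - 130 + 2*16900)*(1/3322947) - 2683700*1/87 = (-162 - 130 + 33800)*(1/3322947) - 2683700/87 = 33508*(1/3322947) - 2683700/87 = 33508/3322947 - 2683700/87 = -990865549856/32121821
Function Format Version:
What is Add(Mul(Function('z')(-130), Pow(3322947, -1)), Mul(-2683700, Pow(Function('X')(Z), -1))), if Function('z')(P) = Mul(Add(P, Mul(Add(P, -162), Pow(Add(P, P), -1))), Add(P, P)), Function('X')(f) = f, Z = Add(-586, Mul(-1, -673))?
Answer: Rational(-990865549856, 32121821) ≈ -30847.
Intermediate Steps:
Z = 87 (Z = Add(-586, 673) = 87)
Function('z')(P) = Mul(2, P, Add(P, Mul(Rational(1, 2), Pow(P, -1), Add(-162, P)))) (Function('z')(P) = Mul(Add(P, Mul(Add(-162, P), Pow(Mul(2, P), -1))), Mul(2, P)) = Mul(Add(P, Mul(Add(-162, P), Mul(Rational(1, 2), Pow(P, -1)))), Mul(2, P)) = Mul(Add(P, Mul(Rational(1, 2), Pow(P, -1), Add(-162, P))), Mul(2, P)) = Mul(2, P, Add(P, Mul(Rational(1, 2), Pow(P, -1), Add(-162, P)))))
Add(Mul(Function('z')(-130), Pow(3322947, -1)), Mul(-2683700, Pow(Function('X')(Z), -1))) = Add(Mul(Add(-162, -130, Mul(2, Pow(-130, 2))), Pow(3322947, -1)), Mul(-2683700, Pow(87, -1))) = Add(Mul(Add(-162, -130, Mul(2, 16900)), Rational(1, 3322947)), Mul(-2683700, Rational(1, 87))) = Add(Mul(Add(-162, -130, 33800), Rational(1, 3322947)), Rational(-2683700, 87)) = Add(Mul(33508, Rational(1, 3322947)), Rational(-2683700, 87)) = Add(Rational(33508, 3322947), Rational(-2683700, 87)) = Rational(-990865549856, 32121821)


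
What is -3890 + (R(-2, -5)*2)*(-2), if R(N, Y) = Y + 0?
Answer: -3870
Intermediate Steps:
R(N, Y) = Y
-3890 + (R(-2, -5)*2)*(-2) = -3890 - 5*2*(-2) = -3890 - 10*(-2) = -3890 + 20 = -3870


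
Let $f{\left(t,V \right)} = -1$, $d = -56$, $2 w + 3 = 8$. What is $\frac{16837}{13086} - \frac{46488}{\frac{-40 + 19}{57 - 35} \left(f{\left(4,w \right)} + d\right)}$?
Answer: $- \frac{1484818823}{1740438} \approx -853.13$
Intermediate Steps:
$w = \frac{5}{2}$ ($w = - \frac{3}{2} + \frac{1}{2} \cdot 8 = - \frac{3}{2} + 4 = \frac{5}{2} \approx 2.5$)
$\frac{16837}{13086} - \frac{46488}{\frac{-40 + 19}{57 - 35} \left(f{\left(4,w \right)} + d\right)} = \frac{16837}{13086} - \frac{46488}{\frac{-40 + 19}{57 - 35} \left(-1 - 56\right)} = 16837 \cdot \frac{1}{13086} - \frac{46488}{- \frac{21}{22} \left(-57\right)} = \frac{16837}{13086} - \frac{46488}{\left(-21\right) \frac{1}{22} \left(-57\right)} = \frac{16837}{13086} - \frac{46488}{\left(- \frac{21}{22}\right) \left(-57\right)} = \frac{16837}{13086} - \frac{46488}{\frac{1197}{22}} = \frac{16837}{13086} - \frac{340912}{399} = - \frac{1484818823}{1740438}$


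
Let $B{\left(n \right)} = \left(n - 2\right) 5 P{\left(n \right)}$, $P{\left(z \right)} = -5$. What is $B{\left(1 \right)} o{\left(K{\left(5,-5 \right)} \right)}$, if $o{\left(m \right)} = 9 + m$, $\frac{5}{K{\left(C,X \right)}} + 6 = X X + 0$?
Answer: $\frac{4400}{19} \approx 231.58$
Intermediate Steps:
$B{\left(n \right)} = 50 - 25 n$ ($B{\left(n \right)} = \left(n - 2\right) 5 \left(-5\right) = \left(-2 + n\right) 5 \left(-5\right) = \left(-10 + 5 n\right) \left(-5\right) = 50 - 25 n$)
$K{\left(C,X \right)} = \frac{5}{-6 + X^{2}}$ ($K{\left(C,X \right)} = \frac{5}{-6 + \left(X X + 0\right)} = \frac{5}{-6 + \left(X^{2} + 0\right)} = \frac{5}{-6 + X^{2}}$)
$B{\left(1 \right)} o{\left(K{\left(5,-5 \right)} \right)} = \left(50 - 25\right) \left(9 + \frac{5}{-6 + \left(-5\right)^{2}}\right) = \left(50 - 25\right) \left(9 + \frac{5}{-6 + 25}\right) = 25 \left(9 + \frac{5}{19}\right) = 25 \cdot \frac{176}{19} = \frac{4400}{19}$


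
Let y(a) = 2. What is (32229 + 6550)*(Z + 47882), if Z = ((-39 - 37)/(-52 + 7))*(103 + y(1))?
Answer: 5591078662/3 ≈ 1.8637e+9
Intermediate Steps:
Z = 532/3 (Z = ((-39 - 37)/(-52 + 7))*(103 + 2) = -76/(-45)*105 = -76*(-1/45)*105 = (76/45)*105 = 532/3 ≈ 177.33)
(32229 + 6550)*(Z + 47882) = (32229 + 6550)*(532/3 + 47882) = 38779*(144178/3) = 5591078662/3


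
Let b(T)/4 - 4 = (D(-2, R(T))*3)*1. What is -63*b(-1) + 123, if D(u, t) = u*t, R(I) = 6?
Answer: 8187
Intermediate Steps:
D(u, t) = t*u
b(T) = -128 (b(T) = 16 + 4*(((6*(-2))*3)*1) = 16 + 4*(-12*3*1) = 16 + 4*(-36*1) = 16 + 4*(-36) = 16 - 144 = -128)
-63*b(-1) + 123 = -63*(-128) + 123 = 8064 + 123 = 8187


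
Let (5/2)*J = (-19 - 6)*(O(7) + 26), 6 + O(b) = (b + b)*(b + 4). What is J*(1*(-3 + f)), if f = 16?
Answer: -22620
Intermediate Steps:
O(b) = -6 + 2*b*(4 + b) (O(b) = -6 + (b + b)*(b + 4) = -6 + (2*b)*(4 + b) = -6 + 2*b*(4 + b))
J = -1740 (J = 2*((-19 - 6)*((-6 + 2*7² + 8*7) + 26))/5 = 2*(-25*((-6 + 2*49 + 56) + 26))/5 = 2*(-25*((-6 + 98 + 56) + 26))/5 = 2*(-25*(148 + 26))/5 = 2*(-25*174)/5 = (⅖)*(-4350) = -1740)
J*(1*(-3 + f)) = -1740*(-3 + 16) = -1740*13 = -22620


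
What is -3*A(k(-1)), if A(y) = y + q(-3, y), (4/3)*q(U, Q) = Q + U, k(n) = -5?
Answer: 33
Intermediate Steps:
q(U, Q) = 3*Q/4 + 3*U/4 (q(U, Q) = 3*(Q + U)/4 = 3*Q/4 + 3*U/4)
A(y) = -9/4 + 7*y/4 (A(y) = y + (3*y/4 + (¾)*(-3)) = y + (3*y/4 - 9/4) = y + (-9/4 + 3*y/4) = -9/4 + 7*y/4)
-3*A(k(-1)) = -3*(-9/4 + (7/4)*(-5)) = -3*(-9/4 - 35/4) = -3*(-11) = 33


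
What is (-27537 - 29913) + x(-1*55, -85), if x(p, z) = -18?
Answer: -57468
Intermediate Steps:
(-27537 - 29913) + x(-1*55, -85) = (-27537 - 29913) - 18 = -57450 - 18 = -57468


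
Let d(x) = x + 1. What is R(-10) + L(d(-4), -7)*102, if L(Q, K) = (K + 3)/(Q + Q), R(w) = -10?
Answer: 58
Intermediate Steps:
d(x) = 1 + x
L(Q, K) = (3 + K)/(2*Q) (L(Q, K) = (3 + K)/((2*Q)) = (3 + K)*(1/(2*Q)) = (3 + K)/(2*Q))
R(-10) + L(d(-4), -7)*102 = -10 + ((3 - 7)/(2*(1 - 4)))*102 = -10 + ((½)*(-4)/(-3))*102 = -10 + ((½)*(-⅓)*(-4))*102 = -10 + (⅔)*102 = -10 + 68 = 58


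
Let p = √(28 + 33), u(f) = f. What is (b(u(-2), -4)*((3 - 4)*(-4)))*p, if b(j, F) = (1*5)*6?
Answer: 120*√61 ≈ 937.23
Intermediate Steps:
b(j, F) = 30 (b(j, F) = 5*6 = 30)
p = √61 ≈ 7.8102
(b(u(-2), -4)*((3 - 4)*(-4)))*p = (30*((3 - 4)*(-4)))*√61 = (30*(-1*(-4)))*√61 = (30*4)*√61 = 120*√61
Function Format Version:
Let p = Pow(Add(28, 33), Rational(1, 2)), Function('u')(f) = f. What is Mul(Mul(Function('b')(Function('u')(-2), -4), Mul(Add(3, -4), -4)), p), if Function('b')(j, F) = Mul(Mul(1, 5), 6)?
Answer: Mul(120, Pow(61, Rational(1, 2))) ≈ 937.23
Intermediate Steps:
Function('b')(j, F) = 30 (Function('b')(j, F) = Mul(5, 6) = 30)
p = Pow(61, Rational(1, 2)) ≈ 7.8102
Mul(Mul(Function('b')(Function('u')(-2), -4), Mul(Add(3, -4), -4)), p) = Mul(Mul(30, Mul(Add(3, -4), -4)), Pow(61, Rational(1, 2))) = Mul(Mul(30, Mul(-1, -4)), Pow(61, Rational(1, 2))) = Mul(Mul(30, 4), Pow(61, Rational(1, 2))) = Mul(120, Pow(61, Rational(1, 2)))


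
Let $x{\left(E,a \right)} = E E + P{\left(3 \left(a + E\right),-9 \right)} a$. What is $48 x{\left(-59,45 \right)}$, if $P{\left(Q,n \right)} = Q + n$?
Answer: $56928$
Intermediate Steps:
$x{\left(E,a \right)} = E^{2} + a \left(-9 + 3 E + 3 a\right)$ ($x{\left(E,a \right)} = E E + \left(3 \left(a + E\right) - 9\right) a = E^{2} + \left(3 \left(E + a\right) - 9\right) a = E^{2} + \left(\left(3 E + 3 a\right) - 9\right) a = E^{2} + \left(-9 + 3 E + 3 a\right) a = E^{2} + a \left(-9 + 3 E + 3 a\right)$)
$48 x{\left(-59,45 \right)} = 48 \left(\left(-59\right)^{2} + 3 \cdot 45 \left(-3 - 59 + 45\right)\right) = 48 \left(3481 + 3 \cdot 45 \left(-17\right)\right) = 48 \left(3481 - 2295\right) = 48 \cdot 1186 = 56928$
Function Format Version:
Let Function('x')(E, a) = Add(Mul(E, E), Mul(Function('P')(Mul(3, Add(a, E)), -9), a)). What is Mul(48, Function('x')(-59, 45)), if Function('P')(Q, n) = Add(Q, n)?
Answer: 56928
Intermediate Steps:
Function('x')(E, a) = Add(Pow(E, 2), Mul(a, Add(-9, Mul(3, E), Mul(3, a)))) (Function('x')(E, a) = Add(Mul(E, E), Mul(Add(Mul(3, Add(a, E)), -9), a)) = Add(Pow(E, 2), Mul(Add(Mul(3, Add(E, a)), -9), a)) = Add(Pow(E, 2), Mul(Add(Add(Mul(3, E), Mul(3, a)), -9), a)) = Add(Pow(E, 2), Mul(Add(-9, Mul(3, E), Mul(3, a)), a)) = Add(Pow(E, 2), Mul(a, Add(-9, Mul(3, E), Mul(3, a)))))
Mul(48, Function('x')(-59, 45)) = Mul(48, Add(Pow(-59, 2), Mul(3, 45, Add(-3, -59, 45)))) = Mul(48, Add(3481, Mul(3, 45, -17))) = Mul(48, Add(3481, -2295)) = Mul(48, 1186) = 56928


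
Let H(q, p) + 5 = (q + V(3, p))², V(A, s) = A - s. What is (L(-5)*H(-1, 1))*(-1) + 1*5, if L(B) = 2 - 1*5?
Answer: -7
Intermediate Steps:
H(q, p) = -5 + (3 + q - p)² (H(q, p) = -5 + (q + (3 - p))² = -5 + (3 + q - p)²)
L(B) = -3 (L(B) = 2 - 5 = -3)
(L(-5)*H(-1, 1))*(-1) + 1*5 = -3*(-5 + (3 - 1 - 1*1)²)*(-1) + 1*5 = -3*(-5 + (3 - 1 - 1)²)*(-1) + 5 = -3*(-5 + 1²)*(-1) + 5 = -3*(-5 + 1)*(-1) + 5 = -3*(-4)*(-1) + 5 = 12*(-1) + 5 = -12 + 5 = -7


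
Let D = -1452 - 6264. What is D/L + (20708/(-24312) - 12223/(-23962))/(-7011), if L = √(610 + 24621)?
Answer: 12439970/255272325849 - 7716*√25231/25231 ≈ -48.576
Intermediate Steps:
D = -7716
L = √25231 ≈ 158.84
D/L + (20708/(-24312) - 12223/(-23962))/(-7011) = -7716*√25231/25231 + (20708/(-24312) - 12223/(-23962))/(-7011) = -7716*√25231/25231 + (20708*(-1/24312) - 12223*(-1/23962))*(-1/7011) = -7716*√25231/25231 + (-5177/6078 + 12223/23962)*(-1/7011) = -7716*√25231/25231 - 12439970/36410259*(-1/7011) = -7716*√25231/25231 + 12439970/255272325849 = 12439970/255272325849 - 7716*√25231/25231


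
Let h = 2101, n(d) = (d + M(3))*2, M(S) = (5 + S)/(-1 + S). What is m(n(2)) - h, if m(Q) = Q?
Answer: -2089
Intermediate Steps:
M(S) = (5 + S)/(-1 + S)
n(d) = 8 + 2*d (n(d) = (d + (5 + 3)/(-1 + 3))*2 = (d + 8/2)*2 = (d + (½)*8)*2 = (d + 4)*2 = (4 + d)*2 = 8 + 2*d)
m(n(2)) - h = (8 + 2*2) - 1*2101 = (8 + 4) - 2101 = 12 - 2101 = -2089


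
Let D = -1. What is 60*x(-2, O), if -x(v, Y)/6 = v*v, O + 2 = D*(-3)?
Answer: -1440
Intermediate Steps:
O = 1 (O = -2 - 1*(-3) = -2 + 3 = 1)
x(v, Y) = -6*v**2 (x(v, Y) = -6*v*v = -6*v**2)
60*x(-2, O) = 60*(-6*(-2)**2) = 60*(-6*4) = 60*(-24) = -1440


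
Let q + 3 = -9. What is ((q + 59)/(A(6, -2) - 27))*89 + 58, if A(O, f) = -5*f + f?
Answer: -3081/19 ≈ -162.16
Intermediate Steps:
q = -12 (q = -3 - 9 = -12)
A(O, f) = -4*f
((q + 59)/(A(6, -2) - 27))*89 + 58 = ((-12 + 59)/(-4*(-2) - 27))*89 + 58 = (47/(8 - 27))*89 + 58 = (47/(-19))*89 + 58 = (47*(-1/19))*89 + 58 = -47/19*89 + 58 = -4183/19 + 58 = -3081/19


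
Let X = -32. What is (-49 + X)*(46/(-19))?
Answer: 3726/19 ≈ 196.11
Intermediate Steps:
(-49 + X)*(46/(-19)) = (-49 - 32)*(46/(-19)) = -3726*(-1)/19 = -81*(-46/19) = 3726/19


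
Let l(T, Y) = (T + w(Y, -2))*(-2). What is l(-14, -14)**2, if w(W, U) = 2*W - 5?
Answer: 8836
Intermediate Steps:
w(W, U) = -5 + 2*W
l(T, Y) = 10 - 4*Y - 2*T (l(T, Y) = (T + (-5 + 2*Y))*(-2) = (-5 + T + 2*Y)*(-2) = 10 - 4*Y - 2*T)
l(-14, -14)**2 = (10 - 4*(-14) - 2*(-14))**2 = (10 + 56 + 28)**2 = 94**2 = 8836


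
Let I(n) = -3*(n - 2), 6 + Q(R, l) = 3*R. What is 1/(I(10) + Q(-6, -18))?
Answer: -1/48 ≈ -0.020833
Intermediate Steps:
Q(R, l) = -6 + 3*R
I(n) = 6 - 3*n (I(n) = -3*(-2 + n) = 6 - 3*n)
1/(I(10) + Q(-6, -18)) = 1/((6 - 3*10) + (-6 + 3*(-6))) = 1/((6 - 30) + (-6 - 18)) = 1/(-24 - 24) = 1/(-48) = -1/48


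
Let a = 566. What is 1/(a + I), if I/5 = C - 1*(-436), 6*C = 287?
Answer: 6/17911 ≈ 0.00033499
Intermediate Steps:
C = 287/6 (C = (1/6)*287 = 287/6 ≈ 47.833)
I = 14515/6 (I = 5*(287/6 - 1*(-436)) = 5*(287/6 + 436) = 5*(2903/6) = 14515/6 ≈ 2419.2)
1/(a + I) = 1/(566 + 14515/6) = 1/(17911/6) = 6/17911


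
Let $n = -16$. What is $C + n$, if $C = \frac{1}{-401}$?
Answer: $- \frac{6417}{401} \approx -16.003$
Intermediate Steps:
$C = - \frac{1}{401} \approx -0.0024938$
$C + n = - \frac{1}{401} - 16 = - \frac{6417}{401}$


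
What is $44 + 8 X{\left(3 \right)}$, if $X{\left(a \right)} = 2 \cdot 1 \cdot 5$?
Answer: $124$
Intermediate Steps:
$X{\left(a \right)} = 10$ ($X{\left(a \right)} = 2 \cdot 5 = 10$)
$44 + 8 X{\left(3 \right)} = 44 + 8 \cdot 10 = 44 + 80 = 124$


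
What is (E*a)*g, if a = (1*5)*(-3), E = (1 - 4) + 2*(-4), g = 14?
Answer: 2310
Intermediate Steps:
E = -11 (E = -3 - 8 = -11)
a = -15 (a = 5*(-3) = -15)
(E*a)*g = -11*(-15)*14 = 165*14 = 2310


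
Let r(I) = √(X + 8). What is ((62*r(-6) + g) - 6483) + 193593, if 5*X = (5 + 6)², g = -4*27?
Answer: 187002 + 62*√805/5 ≈ 1.8735e+5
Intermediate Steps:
g = -108
X = 121/5 (X = (5 + 6)²/5 = (⅕)*11² = (⅕)*121 = 121/5 ≈ 24.200)
r(I) = √805/5 (r(I) = √(121/5 + 8) = √(161/5) = √805/5)
((62*r(-6) + g) - 6483) + 193593 = ((62*(√805/5) - 108) - 6483) + 193593 = ((62*√805/5 - 108) - 6483) + 193593 = ((-108 + 62*√805/5) - 6483) + 193593 = (-6591 + 62*√805/5) + 193593 = 187002 + 62*√805/5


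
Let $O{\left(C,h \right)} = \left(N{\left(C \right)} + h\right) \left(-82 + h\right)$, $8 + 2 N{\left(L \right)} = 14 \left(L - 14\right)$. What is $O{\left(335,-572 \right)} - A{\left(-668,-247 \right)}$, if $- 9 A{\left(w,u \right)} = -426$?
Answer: $- \frac{3278644}{3} \approx -1.0929 \cdot 10^{6}$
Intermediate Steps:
$N{\left(L \right)} = -102 + 7 L$ ($N{\left(L \right)} = -4 + \frac{14 \left(L - 14\right)}{2} = -4 + \frac{14 \left(-14 + L\right)}{2} = -4 + \frac{-196 + 14 L}{2} = -4 + \left(-98 + 7 L\right) = -102 + 7 L$)
$A{\left(w,u \right)} = \frac{142}{3}$ ($A{\left(w,u \right)} = \left(- \frac{1}{9}\right) \left(-426\right) = \frac{142}{3}$)
$O{\left(C,h \right)} = \left(-82 + h\right) \left(-102 + h + 7 C\right)$ ($O{\left(C,h \right)} = \left(\left(-102 + 7 C\right) + h\right) \left(-82 + h\right) = \left(-102 + h + 7 C\right) \left(-82 + h\right) = \left(-82 + h\right) \left(-102 + h + 7 C\right)$)
$O{\left(335,-572 \right)} - A{\left(-668,-247 \right)} = \left(8364 + \left(-572\right)^{2} - 192290 - -105248 + 7 \cdot 335 \left(-572\right)\right) - \frac{142}{3} = \left(8364 + 327184 - 192290 + 105248 - 1341340\right) - \frac{142}{3} = -1092834 - \frac{142}{3} = - \frac{3278644}{3}$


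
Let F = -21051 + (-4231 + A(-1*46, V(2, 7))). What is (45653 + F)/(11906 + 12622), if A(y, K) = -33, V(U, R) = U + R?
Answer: 10169/12264 ≈ 0.82917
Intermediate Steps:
V(U, R) = R + U
F = -25315 (F = -21051 + (-4231 - 33) = -21051 - 4264 = -25315)
(45653 + F)/(11906 + 12622) = (45653 - 25315)/(11906 + 12622) = 20338/24528 = 20338*(1/24528) = 10169/12264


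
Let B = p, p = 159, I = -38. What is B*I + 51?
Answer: -5991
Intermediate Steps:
B = 159
B*I + 51 = 159*(-38) + 51 = -6042 + 51 = -5991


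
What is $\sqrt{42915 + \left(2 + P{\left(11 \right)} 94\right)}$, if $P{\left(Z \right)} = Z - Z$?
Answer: $\sqrt{42917} \approx 207.16$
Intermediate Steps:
$P{\left(Z \right)} = 0$
$\sqrt{42915 + \left(2 + P{\left(11 \right)} 94\right)} = \sqrt{42915 + \left(2 + 0 \cdot 94\right)} = \sqrt{42915 + \left(2 + 0\right)} = \sqrt{42915 + 2} = \sqrt{42917}$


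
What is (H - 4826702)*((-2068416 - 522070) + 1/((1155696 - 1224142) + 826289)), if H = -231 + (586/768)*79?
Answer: 1212931597625017318375/97003904 ≈ 1.2504e+13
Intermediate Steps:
H = -65557/384 (H = -231 + (586*(1/768))*79 = -231 + (293/384)*79 = -231 + 23147/384 = -65557/384 ≈ -170.72)
(H - 4826702)*((-2068416 - 522070) + 1/((1155696 - 1224142) + 826289)) = (-65557/384 - 4826702)*((-2068416 - 522070) + 1/((1155696 - 1224142) + 826289)) = -1853519125*(-2590486 + 1/(-68446 + 826289))/384 = -1853519125*(-2590486 + 1/757843)/384 = -1853519125/384*(-1963181681697/757843) = 1212931597625017318375/97003904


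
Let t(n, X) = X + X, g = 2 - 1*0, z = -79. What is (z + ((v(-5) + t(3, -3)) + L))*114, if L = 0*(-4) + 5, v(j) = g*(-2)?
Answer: -9576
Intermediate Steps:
g = 2 (g = 2 + 0 = 2)
v(j) = -4 (v(j) = 2*(-2) = -4)
t(n, X) = 2*X
L = 5 (L = 0 + 5 = 5)
(z + ((v(-5) + t(3, -3)) + L))*114 = (-79 + ((-4 + 2*(-3)) + 5))*114 = (-79 + ((-4 - 6) + 5))*114 = (-79 + (-10 + 5))*114 = (-79 - 5)*114 = -84*114 = -9576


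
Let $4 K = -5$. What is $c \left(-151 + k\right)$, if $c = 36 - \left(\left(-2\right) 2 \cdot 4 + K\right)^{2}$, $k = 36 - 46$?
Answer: $\frac{673785}{16} \approx 42112.0$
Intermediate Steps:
$K = - \frac{5}{4}$ ($K = \frac{1}{4} \left(-5\right) = - \frac{5}{4} \approx -1.25$)
$k = -10$ ($k = 36 - 46 = -10$)
$c = - \frac{4185}{16}$ ($c = 36 - \left(\left(-2\right) 2 \cdot 4 - \frac{5}{4}\right)^{2} = 36 - \left(\left(-4\right) 4 - \frac{5}{4}\right)^{2} = 36 - \left(-16 - \frac{5}{4}\right)^{2} = 36 - \left(- \frac{69}{4}\right)^{2} = 36 - \frac{4761}{16} = - \frac{4185}{16} \approx -261.56$)
$c \left(-151 + k\right) = - \frac{4185 \left(-151 - 10\right)}{16} = \left(- \frac{4185}{16}\right) \left(-161\right) = \frac{673785}{16}$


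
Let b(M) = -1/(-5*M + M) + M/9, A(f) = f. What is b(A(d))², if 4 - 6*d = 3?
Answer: 1681/729 ≈ 2.3059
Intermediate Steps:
d = ⅙ (d = ⅔ - ⅙*3 = ⅔ - ½ = ⅙ ≈ 0.16667)
b(M) = 1/(4*M) + M/9 (b(M) = -1/((-4*M)) + M*(⅑) = -(-1)/(4*M) + M/9 = 1/(4*M) + M/9)
b(A(d))² = (1/(4*(⅙)) + (⅑)*(⅙))² = ((¼)*6 + 1/54)² = (3/2 + 1/54)² = (41/27)² = 1681/729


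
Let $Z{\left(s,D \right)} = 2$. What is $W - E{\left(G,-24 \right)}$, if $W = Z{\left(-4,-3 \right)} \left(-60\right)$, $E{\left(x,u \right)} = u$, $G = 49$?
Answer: $-96$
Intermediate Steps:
$W = -120$ ($W = 2 \left(-60\right) = -120$)
$W - E{\left(G,-24 \right)} = -120 - -24 = -120 + 24 = -96$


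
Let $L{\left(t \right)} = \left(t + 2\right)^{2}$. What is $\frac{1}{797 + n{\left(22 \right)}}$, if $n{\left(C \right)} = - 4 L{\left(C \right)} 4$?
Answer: $- \frac{1}{8419} \approx -0.00011878$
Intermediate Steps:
$L{\left(t \right)} = \left(2 + t\right)^{2}$
$n{\left(C \right)} = - 16 \left(2 + C\right)^{2}$ ($n{\left(C \right)} = - 4 \left(2 + C\right)^{2} \cdot 4 = - 16 \left(2 + C\right)^{2}$)
$\frac{1}{797 + n{\left(22 \right)}} = \frac{1}{797 - 16 \left(2 + 22\right)^{2}} = \frac{1}{797 - 16 \cdot 24^{2}} = \frac{1}{797 - 9216} = \frac{1}{-8419} = - \frac{1}{8419}$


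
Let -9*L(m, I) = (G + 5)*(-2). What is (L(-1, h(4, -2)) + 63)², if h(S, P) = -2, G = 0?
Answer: 332929/81 ≈ 4110.2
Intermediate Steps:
L(m, I) = 10/9 (L(m, I) = -(0 + 5)*(-2)/9 = -5*(-2)/9 = -⅑*(-10) = 10/9)
(L(-1, h(4, -2)) + 63)² = (10/9 + 63)² = (577/9)² = 332929/81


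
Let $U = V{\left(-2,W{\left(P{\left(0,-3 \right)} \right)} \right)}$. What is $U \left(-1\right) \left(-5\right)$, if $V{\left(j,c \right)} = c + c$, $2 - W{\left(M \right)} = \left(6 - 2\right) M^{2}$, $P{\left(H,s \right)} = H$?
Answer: $20$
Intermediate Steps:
$W{\left(M \right)} = 2 - 4 M^{2}$ ($W{\left(M \right)} = 2 - \left(6 - 2\right) M^{2} = 2 - 4 M^{2}$)
$V{\left(j,c \right)} = 2 c$
$U = 4$ ($U = 2 \left(2 - 4 \cdot 0^{2}\right) = 2 \left(2 - 0\right) = 2 \left(2 + 0\right) = 2 \cdot 2 = 4$)
$U \left(-1\right) \left(-5\right) = 4 \left(-1\right) \left(-5\right) = \left(-4\right) \left(-5\right) = 20$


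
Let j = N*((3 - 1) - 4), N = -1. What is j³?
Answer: 8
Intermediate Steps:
j = 2 (j = -((3 - 1) - 4) = -(2 - 4) = -1*(-2) = 2)
j³ = 2³ = 8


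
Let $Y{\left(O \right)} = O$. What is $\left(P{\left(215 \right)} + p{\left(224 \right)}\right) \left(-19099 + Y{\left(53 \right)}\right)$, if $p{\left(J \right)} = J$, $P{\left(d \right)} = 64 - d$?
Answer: $-1390358$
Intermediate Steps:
$\left(P{\left(215 \right)} + p{\left(224 \right)}\right) \left(-19099 + Y{\left(53 \right)}\right) = \left(\left(64 - 215\right) + 224\right) \left(-19099 + 53\right) = \left(\left(64 - 215\right) + 224\right) \left(-19046\right) = \left(-151 + 224\right) \left(-19046\right) = 73 \left(-19046\right) = -1390358$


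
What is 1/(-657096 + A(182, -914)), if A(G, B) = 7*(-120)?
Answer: -1/657936 ≈ -1.5199e-6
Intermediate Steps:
A(G, B) = -840
1/(-657096 + A(182, -914)) = 1/(-657096 - 840) = 1/(-657936) = -1/657936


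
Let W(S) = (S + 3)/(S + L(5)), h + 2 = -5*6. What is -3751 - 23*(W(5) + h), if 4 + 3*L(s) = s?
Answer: -6099/2 ≈ -3049.5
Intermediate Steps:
h = -32 (h = -2 - 5*6 = -2 - 30 = -32)
L(s) = -4/3 + s/3
W(S) = (3 + S)/(⅓ + S) (W(S) = (S + 3)/(S + (-4/3 + (⅓)*5)) = (3 + S)/(S + (-4/3 + 5/3)) = (3 + S)/(S + ⅓) = (3 + S)/(⅓ + S))
-3751 - 23*(W(5) + h) = -3751 - 23*(3*(3 + 5)/(1 + 3*5) - 32) = -3751 - 23*(3*8/(1 + 15) - 32) = -3751 - 23*(3*8/16 - 32) = -3751 - 23*(3*(1/16)*8 - 32) = -3751 - 23*(3/2 - 32) = -3751 - 23*(-61/2) = -3751 + 1403/2 = -6099/2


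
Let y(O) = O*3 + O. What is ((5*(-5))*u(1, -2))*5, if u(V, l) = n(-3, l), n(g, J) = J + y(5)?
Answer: -2250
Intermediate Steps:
y(O) = 4*O (y(O) = 3*O + O = 4*O)
n(g, J) = 20 + J (n(g, J) = J + 4*5 = J + 20 = 20 + J)
u(V, l) = 20 + l
((5*(-5))*u(1, -2))*5 = ((5*(-5))*(20 - 2))*5 = -25*18*5 = -450*5 = -2250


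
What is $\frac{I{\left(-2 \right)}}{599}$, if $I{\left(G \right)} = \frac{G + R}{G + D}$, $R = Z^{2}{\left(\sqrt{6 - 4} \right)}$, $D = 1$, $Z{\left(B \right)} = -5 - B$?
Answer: $\frac{2}{599} - \frac{\left(5 + \sqrt{2}\right)^{2}}{599} \approx -0.065346$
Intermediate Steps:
$R = \left(-5 - \sqrt{2}\right)^{2}$ ($R = \left(-5 - \sqrt{6 - 4}\right)^{2} = \left(-5 - \sqrt{2}\right)^{2} \approx 41.142$)
$I{\left(G \right)} = \frac{G + \left(5 + \sqrt{2}\right)^{2}}{1 + G}$ ($I{\left(G \right)} = \frac{G + \left(5 + \sqrt{2}\right)^{2}}{G + 1} = \frac{G + \left(5 + \sqrt{2}\right)^{2}}{1 + G}$)
$\frac{I{\left(-2 \right)}}{599} = \frac{\frac{1}{1 - 2} \left(-2 + \left(5 + \sqrt{2}\right)^{2}\right)}{599} = \frac{-2 + \left(5 + \sqrt{2}\right)^{2}}{-1} \cdot \frac{1}{599} = - (-2 + \left(5 + \sqrt{2}\right)^{2}) \frac{1}{599} = \left(2 - \left(5 + \sqrt{2}\right)^{2}\right) \frac{1}{599} = \frac{2}{599} - \frac{\left(5 + \sqrt{2}\right)^{2}}{599}$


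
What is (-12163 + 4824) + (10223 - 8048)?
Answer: -5164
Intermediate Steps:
(-12163 + 4824) + (10223 - 8048) = -7339 + 2175 = -5164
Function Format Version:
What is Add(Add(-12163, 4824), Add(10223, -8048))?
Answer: -5164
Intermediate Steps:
Add(Add(-12163, 4824), Add(10223, -8048)) = Add(-7339, 2175) = -5164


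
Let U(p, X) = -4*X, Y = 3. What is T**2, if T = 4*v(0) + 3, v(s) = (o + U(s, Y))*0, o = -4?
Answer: 9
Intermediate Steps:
v(s) = 0 (v(s) = (-4 - 4*3)*0 = (-4 - 12)*0 = -16*0 = 0)
T = 3 (T = 4*0 + 3 = 0 + 3 = 3)
T**2 = 3**2 = 9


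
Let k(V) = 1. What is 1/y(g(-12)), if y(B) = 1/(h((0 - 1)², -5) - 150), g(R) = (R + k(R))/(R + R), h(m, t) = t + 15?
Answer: -140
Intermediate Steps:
h(m, t) = 15 + t
g(R) = (1 + R)/(2*R) (g(R) = (R + 1)/(R + R) = (1 + R)/((2*R)) = (1 + R)*(1/(2*R)) = (1 + R)/(2*R))
y(B) = -1/140 (y(B) = 1/((15 - 5) - 150) = 1/(10 - 150) = 1/(-140) = -1/140)
1/y(g(-12)) = 1/(-1/140) = -140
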